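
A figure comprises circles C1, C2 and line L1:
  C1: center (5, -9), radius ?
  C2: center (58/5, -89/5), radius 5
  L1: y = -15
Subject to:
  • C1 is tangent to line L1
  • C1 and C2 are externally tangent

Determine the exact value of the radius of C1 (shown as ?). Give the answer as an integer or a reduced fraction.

1. [C1‖L1]  r_C1² − 36 = 0  ⇒  r_C1 = 6 (r>0 drops 1)
2. [ext C1·C2]  r_C1² + 10r_C1 − 96 = 0  ⇒  r_C1 = 6 (r>0 drops 1)

6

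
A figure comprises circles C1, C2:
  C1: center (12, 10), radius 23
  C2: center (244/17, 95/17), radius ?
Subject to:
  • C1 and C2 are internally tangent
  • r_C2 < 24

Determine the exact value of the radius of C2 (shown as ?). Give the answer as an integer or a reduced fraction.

18

1. [int C1,C2]  r_C2² − 46r_C2 + 504 = 0  ⇒  r_C2 = 18 or 28
2. given r_C2 < 24: keep 18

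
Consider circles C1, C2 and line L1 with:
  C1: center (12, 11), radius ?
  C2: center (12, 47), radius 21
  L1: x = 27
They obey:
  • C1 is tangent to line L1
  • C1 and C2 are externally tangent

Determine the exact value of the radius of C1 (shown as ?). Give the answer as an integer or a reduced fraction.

1. [C1‖L1]  r_C1² − 225 = 0  ⇒  r_C1 = 15 (r>0 drops 1)
2. [ext C1·C2]  r_C1² + 42r_C1 − 855 = 0  ⇒  r_C1 = 15 (r>0 drops 1)

15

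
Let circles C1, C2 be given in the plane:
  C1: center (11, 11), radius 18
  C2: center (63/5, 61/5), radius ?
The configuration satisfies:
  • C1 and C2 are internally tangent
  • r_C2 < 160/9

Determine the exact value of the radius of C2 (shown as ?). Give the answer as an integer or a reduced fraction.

16

1. [int C1,C2]  r_C2² − 36r_C2 + 320 = 0  ⇒  r_C2 = 16 or 20
2. given r_C2 < 160/9: keep 16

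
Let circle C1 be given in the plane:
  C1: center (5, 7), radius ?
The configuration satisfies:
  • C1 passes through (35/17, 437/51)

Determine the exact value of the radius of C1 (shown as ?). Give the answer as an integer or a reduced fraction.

10/3

1. [C1∋P]  r_C1² − 100/9 = 0  ⇒  r_C1 = 10/3 (r>0 drops 1)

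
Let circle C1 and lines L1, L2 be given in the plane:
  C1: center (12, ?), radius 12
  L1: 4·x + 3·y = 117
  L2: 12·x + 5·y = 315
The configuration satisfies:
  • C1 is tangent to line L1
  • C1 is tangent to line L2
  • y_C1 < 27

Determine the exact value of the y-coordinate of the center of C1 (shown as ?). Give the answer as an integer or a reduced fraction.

1. [C1‖L1]  y_C1² − 46y_C1 + 129 = 0  ⇒  y_C1 = 3 or 43
2. [C1‖L2]  y_C1² − (342/5)y_C1 + 981/5 = 0  ⇒  y_C1 = 3 or 327/5

3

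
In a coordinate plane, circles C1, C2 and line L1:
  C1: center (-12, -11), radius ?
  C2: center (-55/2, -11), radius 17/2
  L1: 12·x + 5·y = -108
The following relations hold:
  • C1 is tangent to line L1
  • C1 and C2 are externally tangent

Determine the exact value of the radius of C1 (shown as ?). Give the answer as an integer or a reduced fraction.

1. [C1‖L1]  r_C1² − 49 = 0  ⇒  r_C1 = 7 (r>0 drops 1)
2. [ext C1·C2]  r_C1² + 17r_C1 − 168 = 0  ⇒  r_C1 = 7 (r>0 drops 1)

7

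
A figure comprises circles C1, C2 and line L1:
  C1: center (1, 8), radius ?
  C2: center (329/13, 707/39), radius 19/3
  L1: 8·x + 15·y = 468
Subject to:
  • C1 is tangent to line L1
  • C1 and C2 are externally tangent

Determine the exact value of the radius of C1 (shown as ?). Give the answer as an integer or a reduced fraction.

20

1. [C1‖L1]  r_C1² − 400 = 0  ⇒  r_C1 = 20 (r>0 drops 1)
2. [ext C1·C2]  r_C1² + (38/3)r_C1 − 1960/3 = 0  ⇒  r_C1 = 20 (r>0 drops 1)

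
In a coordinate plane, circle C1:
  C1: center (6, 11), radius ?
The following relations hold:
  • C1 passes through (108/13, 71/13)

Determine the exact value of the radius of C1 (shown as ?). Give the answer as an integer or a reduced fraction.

6

1. [C1∋P]  r_C1² − 36 = 0  ⇒  r_C1 = 6 (r>0 drops 1)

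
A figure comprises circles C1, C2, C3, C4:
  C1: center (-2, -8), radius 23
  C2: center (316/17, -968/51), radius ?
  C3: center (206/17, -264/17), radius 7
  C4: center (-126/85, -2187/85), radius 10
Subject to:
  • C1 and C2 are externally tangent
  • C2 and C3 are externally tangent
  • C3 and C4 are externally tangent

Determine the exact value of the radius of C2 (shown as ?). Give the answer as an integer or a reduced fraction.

1. [ext C1·C2]  r_C2² + 46r_C2 − 139/9 = 0  ⇒  r_C2 = 1/3 (r>0 drops 1)
2. [ext C2·C3]  r_C2² + 14r_C2 − 43/9 = 0  ⇒  r_C2 = 1/3 (r>0 drops 1)

1/3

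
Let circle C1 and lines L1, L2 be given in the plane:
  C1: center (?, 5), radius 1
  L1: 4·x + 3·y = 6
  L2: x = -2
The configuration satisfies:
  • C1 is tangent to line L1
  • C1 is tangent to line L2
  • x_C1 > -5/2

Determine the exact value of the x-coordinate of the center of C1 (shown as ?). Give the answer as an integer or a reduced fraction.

-1

1. [C1‖L1]  x_C1² + (9/2)x_C1 + 7/2 = 0  ⇒  x_C1 = -7/2 or -1
2. [C1‖L2]  x_C1² + 4x_C1 + 3 = 0  ⇒  x_C1 = -3 or -1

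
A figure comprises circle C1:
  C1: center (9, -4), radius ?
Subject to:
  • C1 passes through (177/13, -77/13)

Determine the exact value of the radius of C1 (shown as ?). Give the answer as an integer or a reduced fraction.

1. [C1∋P]  r_C1² − 25 = 0  ⇒  r_C1 = 5 (r>0 drops 1)

5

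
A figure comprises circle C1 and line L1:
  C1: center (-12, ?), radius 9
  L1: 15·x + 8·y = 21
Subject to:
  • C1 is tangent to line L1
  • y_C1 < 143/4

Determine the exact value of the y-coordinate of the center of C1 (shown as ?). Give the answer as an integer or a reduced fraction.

6

1. [C1‖L1]  y_C1² − (201/4)y_C1 + 531/2 = 0  ⇒  y_C1 = 6 or 177/4
2. given y_C1 < 143/4: keep 6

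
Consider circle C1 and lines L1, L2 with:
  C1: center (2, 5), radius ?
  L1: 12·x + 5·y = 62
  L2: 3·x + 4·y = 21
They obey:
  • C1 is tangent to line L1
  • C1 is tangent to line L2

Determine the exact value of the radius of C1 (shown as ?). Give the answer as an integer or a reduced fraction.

1. [C1‖L1]  r_C1² − 1 = 0  ⇒  r_C1 = 1 (r>0 drops 1)
2. [C1‖L2]  r_C1² − 1 = 0  ⇒  r_C1 = 1 (r>0 drops 1)

1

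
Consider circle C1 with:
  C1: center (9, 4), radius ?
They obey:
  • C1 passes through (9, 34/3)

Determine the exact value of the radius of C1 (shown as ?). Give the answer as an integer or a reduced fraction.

22/3

1. [C1∋P]  r_C1² − 484/9 = 0  ⇒  r_C1 = 22/3 (r>0 drops 1)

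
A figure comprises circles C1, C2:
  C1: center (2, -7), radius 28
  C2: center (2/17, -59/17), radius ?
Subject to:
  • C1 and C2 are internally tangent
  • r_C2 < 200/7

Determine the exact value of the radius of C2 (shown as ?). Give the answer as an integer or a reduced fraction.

24

1. [int C1,C2]  r_C2² − 56r_C2 + 768 = 0  ⇒  r_C2 = 24 or 32
2. given r_C2 < 200/7: keep 24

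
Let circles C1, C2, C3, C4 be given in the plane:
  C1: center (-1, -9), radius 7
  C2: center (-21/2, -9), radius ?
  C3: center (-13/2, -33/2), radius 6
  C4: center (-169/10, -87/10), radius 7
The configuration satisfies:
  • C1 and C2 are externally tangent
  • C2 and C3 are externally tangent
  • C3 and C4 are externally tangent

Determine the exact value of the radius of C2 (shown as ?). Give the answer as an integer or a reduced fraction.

1. [ext C1·C2]  r_C2² + 14r_C2 − 165/4 = 0  ⇒  r_C2 = 5/2 (r>0 drops 1)
2. [ext C2·C3]  r_C2² + 12r_C2 − 145/4 = 0  ⇒  r_C2 = 5/2 (r>0 drops 1)

5/2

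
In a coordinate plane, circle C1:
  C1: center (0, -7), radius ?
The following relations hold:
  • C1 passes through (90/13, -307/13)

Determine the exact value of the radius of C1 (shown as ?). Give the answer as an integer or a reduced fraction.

18

1. [C1∋P]  r_C1² − 324 = 0  ⇒  r_C1 = 18 (r>0 drops 1)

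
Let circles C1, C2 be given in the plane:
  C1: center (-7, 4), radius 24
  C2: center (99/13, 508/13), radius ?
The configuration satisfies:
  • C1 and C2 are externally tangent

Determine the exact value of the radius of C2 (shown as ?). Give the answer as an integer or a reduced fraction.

1. [ext C1·C2]  r_C2² + 48r_C2 − 868 = 0  ⇒  r_C2 = 14 (r>0 drops 1)

14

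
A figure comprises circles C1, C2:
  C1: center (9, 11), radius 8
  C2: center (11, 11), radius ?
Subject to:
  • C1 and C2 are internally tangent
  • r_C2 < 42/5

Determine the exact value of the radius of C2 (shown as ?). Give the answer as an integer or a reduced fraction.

6

1. [int C1,C2]  r_C2² − 16r_C2 + 60 = 0  ⇒  r_C2 = 6 or 10
2. given r_C2 < 42/5: keep 6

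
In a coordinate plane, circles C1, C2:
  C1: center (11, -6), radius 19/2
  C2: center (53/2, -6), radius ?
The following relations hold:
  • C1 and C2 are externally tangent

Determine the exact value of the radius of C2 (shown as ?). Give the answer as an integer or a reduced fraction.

1. [ext C1·C2]  r_C2² + 19r_C2 − 150 = 0  ⇒  r_C2 = 6 (r>0 drops 1)

6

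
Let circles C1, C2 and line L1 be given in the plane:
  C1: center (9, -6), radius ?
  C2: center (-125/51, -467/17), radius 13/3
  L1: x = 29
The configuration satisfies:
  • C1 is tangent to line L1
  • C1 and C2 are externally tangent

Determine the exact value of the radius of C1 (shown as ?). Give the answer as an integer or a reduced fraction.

20

1. [C1‖L1]  r_C1² − 400 = 0  ⇒  r_C1 = 20 (r>0 drops 1)
2. [ext C1·C2]  r_C1² + (26/3)r_C1 − 1720/3 = 0  ⇒  r_C1 = 20 (r>0 drops 1)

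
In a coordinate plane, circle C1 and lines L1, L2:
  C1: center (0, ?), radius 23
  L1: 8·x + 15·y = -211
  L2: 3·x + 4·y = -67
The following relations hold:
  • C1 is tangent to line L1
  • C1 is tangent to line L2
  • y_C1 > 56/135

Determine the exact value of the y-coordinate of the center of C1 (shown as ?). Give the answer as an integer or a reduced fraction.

12

1. [C1‖L1]  y_C1² + (422/15)y_C1 − 2408/5 = 0  ⇒  y_C1 = -602/15 or 12
2. [C1‖L2]  y_C1² + (67/2)y_C1 − 546 = 0  ⇒  y_C1 = -91/2 or 12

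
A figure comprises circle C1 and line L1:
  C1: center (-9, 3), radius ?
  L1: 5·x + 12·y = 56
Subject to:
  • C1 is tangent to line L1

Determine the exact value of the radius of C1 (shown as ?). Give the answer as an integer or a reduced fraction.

1. [C1‖L1]  r_C1² − 25 = 0  ⇒  r_C1 = 5 (r>0 drops 1)

5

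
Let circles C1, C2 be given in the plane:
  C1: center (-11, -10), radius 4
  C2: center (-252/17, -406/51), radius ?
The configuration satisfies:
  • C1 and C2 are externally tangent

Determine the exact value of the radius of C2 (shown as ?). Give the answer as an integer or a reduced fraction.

1. [ext C1·C2]  r_C2² + 8r_C2 − 25/9 = 0  ⇒  r_C2 = 1/3 (r>0 drops 1)

1/3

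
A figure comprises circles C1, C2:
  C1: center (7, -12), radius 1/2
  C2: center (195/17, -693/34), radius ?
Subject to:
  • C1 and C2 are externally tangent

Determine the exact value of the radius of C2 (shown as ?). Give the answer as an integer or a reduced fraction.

1. [ext C1·C2]  r_C2² + 1r_C2 − 90 = 0  ⇒  r_C2 = 9 (r>0 drops 1)

9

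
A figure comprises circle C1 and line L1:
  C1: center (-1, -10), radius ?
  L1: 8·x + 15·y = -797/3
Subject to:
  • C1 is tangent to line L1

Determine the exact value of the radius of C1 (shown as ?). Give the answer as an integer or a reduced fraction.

19/3

1. [C1‖L1]  r_C1² − 361/9 = 0  ⇒  r_C1 = 19/3 (r>0 drops 1)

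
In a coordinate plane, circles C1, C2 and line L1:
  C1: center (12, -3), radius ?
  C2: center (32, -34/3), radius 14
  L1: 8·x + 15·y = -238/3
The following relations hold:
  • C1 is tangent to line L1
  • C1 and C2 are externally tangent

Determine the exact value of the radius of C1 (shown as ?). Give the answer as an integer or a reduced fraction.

23/3

1. [C1‖L1]  r_C1² − 529/9 = 0  ⇒  r_C1 = 23/3 (r>0 drops 1)
2. [ext C1·C2]  r_C1² + 28r_C1 − 2461/9 = 0  ⇒  r_C1 = 23/3 (r>0 drops 1)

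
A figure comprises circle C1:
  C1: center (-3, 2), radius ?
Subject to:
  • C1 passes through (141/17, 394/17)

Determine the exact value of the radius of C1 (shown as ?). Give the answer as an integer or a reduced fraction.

1. [C1∋P]  r_C1² − 576 = 0  ⇒  r_C1 = 24 (r>0 drops 1)

24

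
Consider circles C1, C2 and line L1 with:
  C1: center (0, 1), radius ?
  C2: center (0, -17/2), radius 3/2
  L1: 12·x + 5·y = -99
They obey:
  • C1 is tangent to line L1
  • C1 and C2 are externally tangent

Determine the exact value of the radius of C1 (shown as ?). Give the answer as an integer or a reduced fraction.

8

1. [C1‖L1]  r_C1² − 64 = 0  ⇒  r_C1 = 8 (r>0 drops 1)
2. [ext C1·C2]  r_C1² + 3r_C1 − 88 = 0  ⇒  r_C1 = 8 (r>0 drops 1)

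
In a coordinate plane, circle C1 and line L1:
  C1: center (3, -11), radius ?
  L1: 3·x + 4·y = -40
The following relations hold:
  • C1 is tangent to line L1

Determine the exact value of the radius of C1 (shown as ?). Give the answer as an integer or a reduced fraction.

1. [C1‖L1]  r_C1² − 1 = 0  ⇒  r_C1 = 1 (r>0 drops 1)

1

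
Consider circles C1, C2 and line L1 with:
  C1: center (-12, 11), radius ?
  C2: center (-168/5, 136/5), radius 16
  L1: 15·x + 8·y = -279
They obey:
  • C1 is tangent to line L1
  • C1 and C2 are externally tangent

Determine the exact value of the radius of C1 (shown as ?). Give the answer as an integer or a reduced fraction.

11

1. [C1‖L1]  r_C1² − 121 = 0  ⇒  r_C1 = 11 (r>0 drops 1)
2. [ext C1·C2]  r_C1² + 32r_C1 − 473 = 0  ⇒  r_C1 = 11 (r>0 drops 1)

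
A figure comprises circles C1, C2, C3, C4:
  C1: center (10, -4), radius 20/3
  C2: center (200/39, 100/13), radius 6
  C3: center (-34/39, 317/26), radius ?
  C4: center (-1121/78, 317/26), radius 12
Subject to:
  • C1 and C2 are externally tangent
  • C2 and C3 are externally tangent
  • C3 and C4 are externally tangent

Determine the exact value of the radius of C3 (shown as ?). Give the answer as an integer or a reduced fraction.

3/2

1. [ext C2·C3]  r_C3² + 12r_C3 − 81/4 = 0  ⇒  r_C3 = 3/2 (r>0 drops 1)
2. [ext C3·C4]  r_C3² + 24r_C3 − 153/4 = 0  ⇒  r_C3 = 3/2 (r>0 drops 1)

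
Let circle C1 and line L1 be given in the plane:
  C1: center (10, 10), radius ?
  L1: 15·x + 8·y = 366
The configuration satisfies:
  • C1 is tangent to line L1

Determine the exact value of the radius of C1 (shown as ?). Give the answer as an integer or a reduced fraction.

8

1. [C1‖L1]  r_C1² − 64 = 0  ⇒  r_C1 = 8 (r>0 drops 1)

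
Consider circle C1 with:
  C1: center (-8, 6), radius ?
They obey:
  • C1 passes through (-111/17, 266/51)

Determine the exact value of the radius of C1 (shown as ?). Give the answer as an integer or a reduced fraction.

5/3

1. [C1∋P]  r_C1² − 25/9 = 0  ⇒  r_C1 = 5/3 (r>0 drops 1)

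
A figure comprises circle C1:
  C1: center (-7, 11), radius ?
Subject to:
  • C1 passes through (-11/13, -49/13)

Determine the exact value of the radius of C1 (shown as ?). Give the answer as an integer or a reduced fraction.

1. [C1∋P]  r_C1² − 256 = 0  ⇒  r_C1 = 16 (r>0 drops 1)

16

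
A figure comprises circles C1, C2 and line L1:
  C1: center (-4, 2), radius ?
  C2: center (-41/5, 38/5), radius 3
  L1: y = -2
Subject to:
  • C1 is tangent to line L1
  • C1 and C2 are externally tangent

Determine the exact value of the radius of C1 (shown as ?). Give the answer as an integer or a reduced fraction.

1. [C1‖L1]  r_C1² − 16 = 0  ⇒  r_C1 = 4 (r>0 drops 1)
2. [ext C1·C2]  r_C1² + 6r_C1 − 40 = 0  ⇒  r_C1 = 4 (r>0 drops 1)

4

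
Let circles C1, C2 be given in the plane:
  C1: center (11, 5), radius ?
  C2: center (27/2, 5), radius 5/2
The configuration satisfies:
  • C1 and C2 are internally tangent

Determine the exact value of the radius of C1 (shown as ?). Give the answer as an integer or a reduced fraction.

1. [int C1,C2]  r_C1² − 5r_C1 = 0  ⇒  r_C1 = 5 (r>0 drops 1)

5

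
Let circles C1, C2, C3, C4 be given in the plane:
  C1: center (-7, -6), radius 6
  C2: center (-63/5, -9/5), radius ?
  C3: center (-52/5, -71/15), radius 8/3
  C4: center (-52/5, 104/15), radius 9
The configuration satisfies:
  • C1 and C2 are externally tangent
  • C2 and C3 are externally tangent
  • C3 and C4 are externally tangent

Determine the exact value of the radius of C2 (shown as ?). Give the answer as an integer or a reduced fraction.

1. [ext C1·C2]  r_C2² + 12r_C2 − 13 = 0  ⇒  r_C2 = 1 (r>0 drops 1)
2. [ext C2·C3]  r_C2² + (16/3)r_C2 − 19/3 = 0  ⇒  r_C2 = 1 (r>0 drops 1)

1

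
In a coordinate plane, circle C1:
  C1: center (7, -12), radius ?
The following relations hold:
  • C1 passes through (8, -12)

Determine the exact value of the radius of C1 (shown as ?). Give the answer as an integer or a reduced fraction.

1

1. [C1∋P]  r_C1² − 1 = 0  ⇒  r_C1 = 1 (r>0 drops 1)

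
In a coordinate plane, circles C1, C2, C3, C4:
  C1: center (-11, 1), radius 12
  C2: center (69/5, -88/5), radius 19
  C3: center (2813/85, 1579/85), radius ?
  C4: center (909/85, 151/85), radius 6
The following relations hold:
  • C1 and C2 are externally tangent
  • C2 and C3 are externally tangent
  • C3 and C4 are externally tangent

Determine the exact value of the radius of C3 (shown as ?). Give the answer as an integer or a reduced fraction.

22

1. [ext C2·C3]  r_C3² + 38r_C3 − 1320 = 0  ⇒  r_C3 = 22 (r>0 drops 1)
2. [ext C3·C4]  r_C3² + 12r_C3 − 748 = 0  ⇒  r_C3 = 22 (r>0 drops 1)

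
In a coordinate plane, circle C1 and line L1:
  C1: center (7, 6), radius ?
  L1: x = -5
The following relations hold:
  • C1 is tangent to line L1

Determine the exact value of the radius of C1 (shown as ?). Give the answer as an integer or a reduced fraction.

1. [C1‖L1]  r_C1² − 144 = 0  ⇒  r_C1 = 12 (r>0 drops 1)

12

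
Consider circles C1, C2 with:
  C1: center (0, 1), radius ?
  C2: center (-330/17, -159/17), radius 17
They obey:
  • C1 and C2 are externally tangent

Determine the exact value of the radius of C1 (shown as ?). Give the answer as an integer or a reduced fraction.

5

1. [ext C1·C2]  r_C1² + 34r_C1 − 195 = 0  ⇒  r_C1 = 5 (r>0 drops 1)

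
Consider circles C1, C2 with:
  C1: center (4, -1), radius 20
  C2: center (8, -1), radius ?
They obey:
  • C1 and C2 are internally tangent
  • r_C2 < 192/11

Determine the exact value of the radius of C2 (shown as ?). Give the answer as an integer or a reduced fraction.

16

1. [int C1,C2]  r_C2² − 40r_C2 + 384 = 0  ⇒  r_C2 = 16 or 24
2. given r_C2 < 192/11: keep 16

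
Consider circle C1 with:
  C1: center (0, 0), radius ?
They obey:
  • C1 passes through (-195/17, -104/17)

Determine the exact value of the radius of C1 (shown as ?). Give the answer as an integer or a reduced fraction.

13

1. [C1∋P]  r_C1² − 169 = 0  ⇒  r_C1 = 13 (r>0 drops 1)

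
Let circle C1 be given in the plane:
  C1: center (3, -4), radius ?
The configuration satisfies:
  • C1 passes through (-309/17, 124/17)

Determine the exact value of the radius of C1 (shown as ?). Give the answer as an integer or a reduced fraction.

24

1. [C1∋P]  r_C1² − 576 = 0  ⇒  r_C1 = 24 (r>0 drops 1)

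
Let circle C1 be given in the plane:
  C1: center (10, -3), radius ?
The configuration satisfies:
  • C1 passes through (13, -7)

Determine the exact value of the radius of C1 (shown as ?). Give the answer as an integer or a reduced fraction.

5

1. [C1∋P]  r_C1² − 25 = 0  ⇒  r_C1 = 5 (r>0 drops 1)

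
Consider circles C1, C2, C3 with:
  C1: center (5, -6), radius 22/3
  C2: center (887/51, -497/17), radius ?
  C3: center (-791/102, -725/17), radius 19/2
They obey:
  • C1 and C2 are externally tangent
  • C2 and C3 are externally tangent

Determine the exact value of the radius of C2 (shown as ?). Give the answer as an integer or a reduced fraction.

1. [ext C1·C2]  r_C2² + (44/3)r_C2 − 1919/3 = 0  ⇒  r_C2 = 19 (r>0 drops 1)
2. [ext C2·C3]  r_C2² + 19r_C2 − 722 = 0  ⇒  r_C2 = 19 (r>0 drops 1)

19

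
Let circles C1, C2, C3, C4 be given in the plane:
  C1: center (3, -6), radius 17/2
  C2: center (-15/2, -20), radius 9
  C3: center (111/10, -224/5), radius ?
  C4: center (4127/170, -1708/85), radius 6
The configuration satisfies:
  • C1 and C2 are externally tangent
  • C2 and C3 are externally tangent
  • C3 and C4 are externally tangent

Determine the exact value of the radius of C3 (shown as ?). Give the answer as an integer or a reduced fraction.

1. [ext C2·C3]  r_C3² + 18r_C3 − 880 = 0  ⇒  r_C3 = 22 (r>0 drops 1)
2. [ext C3·C4]  r_C3² + 12r_C3 − 748 = 0  ⇒  r_C3 = 22 (r>0 drops 1)

22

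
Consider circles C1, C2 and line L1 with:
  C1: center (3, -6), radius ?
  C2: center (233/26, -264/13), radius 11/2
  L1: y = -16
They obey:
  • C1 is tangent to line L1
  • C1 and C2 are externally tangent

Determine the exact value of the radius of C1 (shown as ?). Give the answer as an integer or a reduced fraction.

10

1. [C1‖L1]  r_C1² − 100 = 0  ⇒  r_C1 = 10 (r>0 drops 1)
2. [ext C1·C2]  r_C1² + 11r_C1 − 210 = 0  ⇒  r_C1 = 10 (r>0 drops 1)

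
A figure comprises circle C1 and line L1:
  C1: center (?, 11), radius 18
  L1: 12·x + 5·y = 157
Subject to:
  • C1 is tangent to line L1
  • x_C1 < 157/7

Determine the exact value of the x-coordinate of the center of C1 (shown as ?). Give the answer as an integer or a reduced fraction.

1. [C1‖L1]  x_C1² − 17x_C1 − 308 = 0  ⇒  x_C1 = -11 or 28
2. given x_C1 < 157/7: keep -11

-11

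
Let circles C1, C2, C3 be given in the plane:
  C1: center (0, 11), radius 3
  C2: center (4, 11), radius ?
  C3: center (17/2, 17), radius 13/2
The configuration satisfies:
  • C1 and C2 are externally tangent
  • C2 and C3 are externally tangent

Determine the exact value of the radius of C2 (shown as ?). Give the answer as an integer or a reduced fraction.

1

1. [ext C1·C2]  r_C2² + 6r_C2 − 7 = 0  ⇒  r_C2 = 1 (r>0 drops 1)
2. [ext C2·C3]  r_C2² + 13r_C2 − 14 = 0  ⇒  r_C2 = 1 (r>0 drops 1)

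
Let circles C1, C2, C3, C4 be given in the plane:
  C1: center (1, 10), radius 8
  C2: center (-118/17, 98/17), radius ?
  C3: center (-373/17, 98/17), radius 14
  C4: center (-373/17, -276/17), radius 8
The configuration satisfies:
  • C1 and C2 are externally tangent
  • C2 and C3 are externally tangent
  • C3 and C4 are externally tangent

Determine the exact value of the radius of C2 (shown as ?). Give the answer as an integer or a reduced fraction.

1. [ext C1·C2]  r_C2² + 16r_C2 − 17 = 0  ⇒  r_C2 = 1 (r>0 drops 1)
2. [ext C2·C3]  r_C2² + 28r_C2 − 29 = 0  ⇒  r_C2 = 1 (r>0 drops 1)

1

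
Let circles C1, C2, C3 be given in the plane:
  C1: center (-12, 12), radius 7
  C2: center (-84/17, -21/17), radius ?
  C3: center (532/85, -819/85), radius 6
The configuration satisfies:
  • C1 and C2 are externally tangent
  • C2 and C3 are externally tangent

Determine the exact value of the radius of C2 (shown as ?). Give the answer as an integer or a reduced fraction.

8

1. [ext C1·C2]  r_C2² + 14r_C2 − 176 = 0  ⇒  r_C2 = 8 (r>0 drops 1)
2. [ext C2·C3]  r_C2² + 12r_C2 − 160 = 0  ⇒  r_C2 = 8 (r>0 drops 1)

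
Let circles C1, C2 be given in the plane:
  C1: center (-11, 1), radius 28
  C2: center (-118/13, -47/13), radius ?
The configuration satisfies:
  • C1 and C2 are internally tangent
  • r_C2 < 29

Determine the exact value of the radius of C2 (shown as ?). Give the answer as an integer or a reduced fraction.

1. [int C1,C2]  r_C2² − 56r_C2 + 759 = 0  ⇒  r_C2 = 23 or 33
2. given r_C2 < 29: keep 23

23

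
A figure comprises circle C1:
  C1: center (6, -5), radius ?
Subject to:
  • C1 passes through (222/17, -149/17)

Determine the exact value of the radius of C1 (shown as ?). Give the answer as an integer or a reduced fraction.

1. [C1∋P]  r_C1² − 64 = 0  ⇒  r_C1 = 8 (r>0 drops 1)

8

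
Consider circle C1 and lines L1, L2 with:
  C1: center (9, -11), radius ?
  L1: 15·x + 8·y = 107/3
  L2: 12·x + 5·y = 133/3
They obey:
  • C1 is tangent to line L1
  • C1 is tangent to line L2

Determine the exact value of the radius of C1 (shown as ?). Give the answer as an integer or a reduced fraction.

2/3

1. [C1‖L1]  r_C1² − 4/9 = 0  ⇒  r_C1 = 2/3 (r>0 drops 1)
2. [C1‖L2]  r_C1² − 4/9 = 0  ⇒  r_C1 = 2/3 (r>0 drops 1)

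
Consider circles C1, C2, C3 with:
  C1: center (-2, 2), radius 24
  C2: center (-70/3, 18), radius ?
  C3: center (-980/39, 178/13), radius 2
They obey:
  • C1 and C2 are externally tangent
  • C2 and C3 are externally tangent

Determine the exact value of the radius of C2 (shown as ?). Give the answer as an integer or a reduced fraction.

8/3

1. [ext C1·C2]  r_C2² + 48r_C2 − 1216/9 = 0  ⇒  r_C2 = 8/3 (r>0 drops 1)
2. [ext C2·C3]  r_C2² + 4r_C2 − 160/9 = 0  ⇒  r_C2 = 8/3 (r>0 drops 1)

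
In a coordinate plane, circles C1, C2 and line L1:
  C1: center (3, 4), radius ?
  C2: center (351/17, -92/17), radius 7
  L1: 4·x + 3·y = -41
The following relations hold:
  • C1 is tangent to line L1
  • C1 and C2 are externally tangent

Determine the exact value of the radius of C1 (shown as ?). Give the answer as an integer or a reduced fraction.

1. [C1‖L1]  r_C1² − 169 = 0  ⇒  r_C1 = 13 (r>0 drops 1)
2. [ext C1·C2]  r_C1² + 14r_C1 − 351 = 0  ⇒  r_C1 = 13 (r>0 drops 1)

13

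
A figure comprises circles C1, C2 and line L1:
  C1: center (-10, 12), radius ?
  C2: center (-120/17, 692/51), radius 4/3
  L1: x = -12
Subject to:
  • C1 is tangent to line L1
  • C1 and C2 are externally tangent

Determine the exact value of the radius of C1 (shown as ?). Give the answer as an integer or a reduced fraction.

1. [C1‖L1]  r_C1² − 4 = 0  ⇒  r_C1 = 2 (r>0 drops 1)
2. [ext C1·C2]  r_C1² + (8/3)r_C1 − 28/3 = 0  ⇒  r_C1 = 2 (r>0 drops 1)

2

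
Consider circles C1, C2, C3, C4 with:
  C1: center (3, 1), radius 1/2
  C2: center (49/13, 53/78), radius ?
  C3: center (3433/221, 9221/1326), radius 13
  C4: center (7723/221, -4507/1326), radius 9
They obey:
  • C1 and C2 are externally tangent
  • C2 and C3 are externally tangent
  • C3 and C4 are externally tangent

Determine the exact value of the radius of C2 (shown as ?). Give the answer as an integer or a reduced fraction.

1/3

1. [ext C1·C2]  r_C2² + 1r_C2 − 4/9 = 0  ⇒  r_C2 = 1/3 (r>0 drops 1)
2. [ext C2·C3]  r_C2² + 26r_C2 − 79/9 = 0  ⇒  r_C2 = 1/3 (r>0 drops 1)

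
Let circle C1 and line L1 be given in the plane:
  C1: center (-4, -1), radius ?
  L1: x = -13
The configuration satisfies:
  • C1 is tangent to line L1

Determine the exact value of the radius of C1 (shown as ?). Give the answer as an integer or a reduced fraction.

9

1. [C1‖L1]  r_C1² − 81 = 0  ⇒  r_C1 = 9 (r>0 drops 1)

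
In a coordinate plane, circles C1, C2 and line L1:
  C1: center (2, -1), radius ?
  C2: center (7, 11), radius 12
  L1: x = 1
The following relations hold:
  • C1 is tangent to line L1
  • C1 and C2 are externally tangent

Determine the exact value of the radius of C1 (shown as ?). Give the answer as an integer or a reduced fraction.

1. [C1‖L1]  r_C1² − 1 = 0  ⇒  r_C1 = 1 (r>0 drops 1)
2. [ext C1·C2]  r_C1² + 24r_C1 − 25 = 0  ⇒  r_C1 = 1 (r>0 drops 1)

1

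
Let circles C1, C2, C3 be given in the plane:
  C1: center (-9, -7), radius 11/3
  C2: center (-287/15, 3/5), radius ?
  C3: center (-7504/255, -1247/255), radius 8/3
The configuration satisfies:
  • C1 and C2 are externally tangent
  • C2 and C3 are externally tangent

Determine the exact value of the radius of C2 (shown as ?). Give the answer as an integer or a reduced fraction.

1. [ext C1·C2]  r_C2² + (22/3)r_C2 − 147 = 0  ⇒  r_C2 = 9 (r>0 drops 1)
2. [ext C2·C3]  r_C2² + (16/3)r_C2 − 129 = 0  ⇒  r_C2 = 9 (r>0 drops 1)

9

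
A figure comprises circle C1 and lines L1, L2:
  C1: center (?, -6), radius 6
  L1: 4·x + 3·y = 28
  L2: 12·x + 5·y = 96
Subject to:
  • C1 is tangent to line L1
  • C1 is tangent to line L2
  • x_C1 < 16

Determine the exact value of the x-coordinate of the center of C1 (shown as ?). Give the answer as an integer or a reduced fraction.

4

1. [C1‖L1]  x_C1² − 23x_C1 + 76 = 0  ⇒  x_C1 = 4 or 19
2. [C1‖L2]  x_C1² − 21x_C1 + 68 = 0  ⇒  x_C1 = 4 or 17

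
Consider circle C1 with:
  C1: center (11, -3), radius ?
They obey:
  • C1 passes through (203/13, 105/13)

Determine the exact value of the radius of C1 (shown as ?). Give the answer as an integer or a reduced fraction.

1. [C1∋P]  r_C1² − 144 = 0  ⇒  r_C1 = 12 (r>0 drops 1)

12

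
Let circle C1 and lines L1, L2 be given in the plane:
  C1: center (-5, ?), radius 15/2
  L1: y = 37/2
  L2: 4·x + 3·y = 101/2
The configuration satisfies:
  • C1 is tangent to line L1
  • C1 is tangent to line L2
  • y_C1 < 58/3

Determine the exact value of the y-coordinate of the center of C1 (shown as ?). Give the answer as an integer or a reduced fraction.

1. [C1‖L1]  y_C1² − 37y_C1 + 286 = 0  ⇒  y_C1 = 11 or 26
2. [C1‖L2]  y_C1² − 47y_C1 + 396 = 0  ⇒  y_C1 = 11 or 36

11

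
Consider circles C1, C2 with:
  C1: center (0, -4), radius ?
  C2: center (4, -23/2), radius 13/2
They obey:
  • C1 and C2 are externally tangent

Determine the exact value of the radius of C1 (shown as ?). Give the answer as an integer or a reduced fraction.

1. [ext C1·C2]  r_C1² + 13r_C1 − 30 = 0  ⇒  r_C1 = 2 (r>0 drops 1)

2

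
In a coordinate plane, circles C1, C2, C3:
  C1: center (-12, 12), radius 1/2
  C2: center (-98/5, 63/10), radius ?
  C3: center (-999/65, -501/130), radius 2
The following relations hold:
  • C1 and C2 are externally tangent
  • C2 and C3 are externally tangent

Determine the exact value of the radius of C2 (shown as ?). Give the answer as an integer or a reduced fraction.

1. [ext C1·C2]  r_C2² + 1r_C2 − 90 = 0  ⇒  r_C2 = 9 (r>0 drops 1)
2. [ext C2·C3]  r_C2² + 4r_C2 − 117 = 0  ⇒  r_C2 = 9 (r>0 drops 1)

9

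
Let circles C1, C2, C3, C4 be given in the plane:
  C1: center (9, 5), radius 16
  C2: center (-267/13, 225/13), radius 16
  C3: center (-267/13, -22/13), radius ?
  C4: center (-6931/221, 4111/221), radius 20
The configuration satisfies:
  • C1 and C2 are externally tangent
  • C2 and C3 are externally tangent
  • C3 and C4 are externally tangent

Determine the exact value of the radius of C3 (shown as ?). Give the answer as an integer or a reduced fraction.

3

1. [ext C2·C3]  r_C3² + 32r_C3 − 105 = 0  ⇒  r_C3 = 3 (r>0 drops 1)
2. [ext C3·C4]  r_C3² + 40r_C3 − 129 = 0  ⇒  r_C3 = 3 (r>0 drops 1)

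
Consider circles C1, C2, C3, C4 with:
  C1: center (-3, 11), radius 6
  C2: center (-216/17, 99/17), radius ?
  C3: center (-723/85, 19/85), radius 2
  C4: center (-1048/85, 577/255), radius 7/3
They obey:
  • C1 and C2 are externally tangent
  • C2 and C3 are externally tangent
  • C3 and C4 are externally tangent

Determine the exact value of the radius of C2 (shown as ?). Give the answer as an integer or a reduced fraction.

1. [ext C1·C2]  r_C2² + 12r_C2 − 85 = 0  ⇒  r_C2 = 5 (r>0 drops 1)
2. [ext C2·C3]  r_C2² + 4r_C2 − 45 = 0  ⇒  r_C2 = 5 (r>0 drops 1)

5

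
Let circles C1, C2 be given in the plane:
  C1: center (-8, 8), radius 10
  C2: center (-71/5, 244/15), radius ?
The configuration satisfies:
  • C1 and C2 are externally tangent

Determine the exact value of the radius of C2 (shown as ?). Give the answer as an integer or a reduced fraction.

1. [ext C1·C2]  r_C2² + 20r_C2 − 61/9 = 0  ⇒  r_C2 = 1/3 (r>0 drops 1)

1/3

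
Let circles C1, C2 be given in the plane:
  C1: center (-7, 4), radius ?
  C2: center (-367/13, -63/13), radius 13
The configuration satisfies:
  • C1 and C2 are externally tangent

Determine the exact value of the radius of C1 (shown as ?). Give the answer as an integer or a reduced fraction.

10

1. [ext C1·C2]  r_C1² + 26r_C1 − 360 = 0  ⇒  r_C1 = 10 (r>0 drops 1)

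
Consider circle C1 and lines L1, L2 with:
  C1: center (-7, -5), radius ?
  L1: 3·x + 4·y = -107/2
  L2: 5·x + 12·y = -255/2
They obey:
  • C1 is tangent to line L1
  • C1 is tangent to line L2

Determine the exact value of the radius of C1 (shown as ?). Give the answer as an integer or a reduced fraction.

5/2

1. [C1‖L1]  r_C1² − 25/4 = 0  ⇒  r_C1 = 5/2 (r>0 drops 1)
2. [C1‖L2]  r_C1² − 25/4 = 0  ⇒  r_C1 = 5/2 (r>0 drops 1)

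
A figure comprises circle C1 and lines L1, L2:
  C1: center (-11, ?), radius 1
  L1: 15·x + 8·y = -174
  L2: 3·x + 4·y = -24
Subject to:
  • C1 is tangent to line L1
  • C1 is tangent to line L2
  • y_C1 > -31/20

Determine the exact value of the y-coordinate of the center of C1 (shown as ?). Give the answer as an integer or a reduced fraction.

1. [C1‖L1]  y_C1² + (9/4)y_C1 − 13/4 = 0  ⇒  y_C1 = -13/4 or 1
2. [C1‖L2]  y_C1² − (9/2)y_C1 + 7/2 = 0  ⇒  y_C1 = 1 or 7/2

1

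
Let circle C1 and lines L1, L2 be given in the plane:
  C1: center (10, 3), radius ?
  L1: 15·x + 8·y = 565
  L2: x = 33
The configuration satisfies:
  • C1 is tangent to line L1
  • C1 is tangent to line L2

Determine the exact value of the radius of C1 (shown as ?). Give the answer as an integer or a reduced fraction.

23

1. [C1‖L1]  r_C1² − 529 = 0  ⇒  r_C1 = 23 (r>0 drops 1)
2. [C1‖L2]  r_C1² − 529 = 0  ⇒  r_C1 = 23 (r>0 drops 1)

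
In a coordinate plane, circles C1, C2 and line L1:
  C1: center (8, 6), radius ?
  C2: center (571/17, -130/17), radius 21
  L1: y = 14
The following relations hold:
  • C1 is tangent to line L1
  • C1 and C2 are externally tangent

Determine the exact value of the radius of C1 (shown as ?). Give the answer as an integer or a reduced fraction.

1. [C1‖L1]  r_C1² − 64 = 0  ⇒  r_C1 = 8 (r>0 drops 1)
2. [ext C1·C2]  r_C1² + 42r_C1 − 400 = 0  ⇒  r_C1 = 8 (r>0 drops 1)

8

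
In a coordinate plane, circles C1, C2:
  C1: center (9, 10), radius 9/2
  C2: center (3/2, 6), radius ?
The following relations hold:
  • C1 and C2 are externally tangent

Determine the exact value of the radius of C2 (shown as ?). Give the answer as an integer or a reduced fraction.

1. [ext C1·C2]  r_C2² + 9r_C2 − 52 = 0  ⇒  r_C2 = 4 (r>0 drops 1)

4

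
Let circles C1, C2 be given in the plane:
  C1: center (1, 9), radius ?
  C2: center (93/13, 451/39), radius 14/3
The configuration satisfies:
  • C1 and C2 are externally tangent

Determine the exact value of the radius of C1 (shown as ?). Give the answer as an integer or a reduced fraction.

2

1. [ext C1·C2]  r_C1² + (28/3)r_C1 − 68/3 = 0  ⇒  r_C1 = 2 (r>0 drops 1)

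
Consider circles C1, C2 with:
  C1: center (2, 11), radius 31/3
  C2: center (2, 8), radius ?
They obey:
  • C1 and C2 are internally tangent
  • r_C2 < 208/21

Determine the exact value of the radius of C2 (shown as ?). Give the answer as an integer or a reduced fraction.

1. [int C1,C2]  r_C2² − (62/3)r_C2 + 880/9 = 0  ⇒  r_C2 = 22/3 or 40/3
2. given r_C2 < 208/21: keep 22/3

22/3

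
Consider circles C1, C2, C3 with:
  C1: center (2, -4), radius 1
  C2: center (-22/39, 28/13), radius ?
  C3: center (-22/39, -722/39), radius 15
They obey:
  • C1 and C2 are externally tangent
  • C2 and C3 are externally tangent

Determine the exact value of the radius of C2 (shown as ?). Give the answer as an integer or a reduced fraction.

17/3

1. [ext C1·C2]  r_C2² + 2r_C2 − 391/9 = 0  ⇒  r_C2 = 17/3 (r>0 drops 1)
2. [ext C2·C3]  r_C2² + 30r_C2 − 1819/9 = 0  ⇒  r_C2 = 17/3 (r>0 drops 1)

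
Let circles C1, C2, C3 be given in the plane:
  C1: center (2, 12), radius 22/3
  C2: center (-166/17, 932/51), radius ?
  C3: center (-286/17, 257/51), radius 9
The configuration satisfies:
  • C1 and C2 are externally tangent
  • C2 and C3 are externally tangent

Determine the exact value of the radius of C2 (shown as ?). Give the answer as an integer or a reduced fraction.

1. [ext C1·C2]  r_C2² + (44/3)r_C2 − 124 = 0  ⇒  r_C2 = 6 (r>0 drops 1)
2. [ext C2·C3]  r_C2² + 18r_C2 − 144 = 0  ⇒  r_C2 = 6 (r>0 drops 1)

6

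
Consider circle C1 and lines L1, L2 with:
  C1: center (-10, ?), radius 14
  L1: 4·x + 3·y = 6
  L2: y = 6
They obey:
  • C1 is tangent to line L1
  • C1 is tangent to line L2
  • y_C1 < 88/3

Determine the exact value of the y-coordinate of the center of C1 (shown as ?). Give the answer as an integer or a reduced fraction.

1. [C1‖L1]  y_C1² − (92/3)y_C1 − 928/3 = 0  ⇒  y_C1 = -8 or 116/3
2. [C1‖L2]  y_C1² − 12y_C1 − 160 = 0  ⇒  y_C1 = -8 or 20

-8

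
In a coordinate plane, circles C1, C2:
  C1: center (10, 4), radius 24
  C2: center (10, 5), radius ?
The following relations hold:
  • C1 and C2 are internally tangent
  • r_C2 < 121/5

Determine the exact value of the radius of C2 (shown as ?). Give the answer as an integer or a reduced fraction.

23

1. [int C1,C2]  r_C2² − 48r_C2 + 575 = 0  ⇒  r_C2 = 23 or 25
2. given r_C2 < 121/5: keep 23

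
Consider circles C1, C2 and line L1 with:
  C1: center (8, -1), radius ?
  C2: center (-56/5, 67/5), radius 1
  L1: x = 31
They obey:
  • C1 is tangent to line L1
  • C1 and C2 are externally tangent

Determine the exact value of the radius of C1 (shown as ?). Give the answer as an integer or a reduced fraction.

1. [C1‖L1]  r_C1² − 529 = 0  ⇒  r_C1 = 23 (r>0 drops 1)
2. [ext C1·C2]  r_C1² + 2r_C1 − 575 = 0  ⇒  r_C1 = 23 (r>0 drops 1)

23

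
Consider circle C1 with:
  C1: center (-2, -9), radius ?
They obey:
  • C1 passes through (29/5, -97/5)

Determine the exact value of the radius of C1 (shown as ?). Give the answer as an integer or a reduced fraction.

1. [C1∋P]  r_C1² − 169 = 0  ⇒  r_C1 = 13 (r>0 drops 1)

13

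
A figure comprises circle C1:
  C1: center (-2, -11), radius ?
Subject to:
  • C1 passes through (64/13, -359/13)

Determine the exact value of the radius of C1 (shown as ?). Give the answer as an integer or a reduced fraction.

18

1. [C1∋P]  r_C1² − 324 = 0  ⇒  r_C1 = 18 (r>0 drops 1)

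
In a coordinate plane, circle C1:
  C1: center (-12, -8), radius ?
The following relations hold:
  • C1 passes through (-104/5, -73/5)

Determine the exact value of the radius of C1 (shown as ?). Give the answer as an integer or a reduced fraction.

1. [C1∋P]  r_C1² − 121 = 0  ⇒  r_C1 = 11 (r>0 drops 1)

11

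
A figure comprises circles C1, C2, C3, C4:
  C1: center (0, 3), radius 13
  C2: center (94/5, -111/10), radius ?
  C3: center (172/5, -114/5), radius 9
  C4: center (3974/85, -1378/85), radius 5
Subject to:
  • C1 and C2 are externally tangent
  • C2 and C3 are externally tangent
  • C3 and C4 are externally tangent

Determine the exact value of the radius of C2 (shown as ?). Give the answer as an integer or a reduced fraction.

21/2

1. [ext C1·C2]  r_C2² + 26r_C2 − 1533/4 = 0  ⇒  r_C2 = 21/2 (r>0 drops 1)
2. [ext C2·C3]  r_C2² + 18r_C2 − 1197/4 = 0  ⇒  r_C2 = 21/2 (r>0 drops 1)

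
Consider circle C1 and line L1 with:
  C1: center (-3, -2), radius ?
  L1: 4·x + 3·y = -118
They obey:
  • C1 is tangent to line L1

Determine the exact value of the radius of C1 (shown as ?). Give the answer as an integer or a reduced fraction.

20

1. [C1‖L1]  r_C1² − 400 = 0  ⇒  r_C1 = 20 (r>0 drops 1)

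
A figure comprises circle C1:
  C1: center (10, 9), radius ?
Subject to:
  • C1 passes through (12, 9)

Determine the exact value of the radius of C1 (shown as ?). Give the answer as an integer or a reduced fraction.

2

1. [C1∋P]  r_C1² − 4 = 0  ⇒  r_C1 = 2 (r>0 drops 1)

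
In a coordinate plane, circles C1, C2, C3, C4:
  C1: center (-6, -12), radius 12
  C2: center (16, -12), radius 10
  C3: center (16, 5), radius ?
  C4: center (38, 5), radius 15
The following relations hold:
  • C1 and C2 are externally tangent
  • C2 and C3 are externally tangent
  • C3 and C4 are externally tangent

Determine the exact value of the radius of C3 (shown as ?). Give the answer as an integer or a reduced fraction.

7

1. [ext C2·C3]  r_C3² + 20r_C3 − 189 = 0  ⇒  r_C3 = 7 (r>0 drops 1)
2. [ext C3·C4]  r_C3² + 30r_C3 − 259 = 0  ⇒  r_C3 = 7 (r>0 drops 1)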